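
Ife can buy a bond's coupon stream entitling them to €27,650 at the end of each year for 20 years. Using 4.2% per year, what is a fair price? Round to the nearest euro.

€369,204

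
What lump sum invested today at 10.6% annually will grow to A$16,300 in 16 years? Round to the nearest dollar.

PV = 16,300 / (1 + 0.106)^16 = 16,300 / 5.012819 = 3,251.6633

A$3,252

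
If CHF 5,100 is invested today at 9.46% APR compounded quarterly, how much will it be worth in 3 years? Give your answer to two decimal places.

CHF 6,751.31

With 4 periods per year: i = 0.02365, n = 12.
FV = 5,100 × (1 + 0.02365)^12 = 6,751.3102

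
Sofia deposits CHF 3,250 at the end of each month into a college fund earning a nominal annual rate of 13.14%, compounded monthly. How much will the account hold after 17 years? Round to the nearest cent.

i = 0.1314/12 = 0.01095 per month; n = 17·12 = 204.
Accumulation factor s(204|0.01095) = 750.923641; FV = 3250 × 750.923641 = 2,440,501.8340

CHF 2,440,501.83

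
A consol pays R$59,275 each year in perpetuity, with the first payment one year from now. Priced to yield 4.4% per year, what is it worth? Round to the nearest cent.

PV = PMT / i = 59275 / 0.044 = 1,347,159.0909

R$1,347,159.09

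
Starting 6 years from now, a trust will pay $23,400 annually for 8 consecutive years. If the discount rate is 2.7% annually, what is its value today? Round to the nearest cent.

Value one period before first payment (t=5): 23400 × [1 − (1+0.027)^(−8)] / 0.027 = 23400 × 7.109382 = 166,359.5424
PV₀ = 166,359.5424 / (1+0.027)^5 = 166,359.5424 / 1.142490 = 145,611.4408

$145,611.44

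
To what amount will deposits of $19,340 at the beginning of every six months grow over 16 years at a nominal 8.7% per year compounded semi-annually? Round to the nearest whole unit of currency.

$1,348,313

i = 0.087/2 = 0.0435 per half-year; n = 16·2 = 32.
Accumulation factor s(32|0.0435) × (1+i) = 69.716266; FV = 19340 × 69.716266 = 1,348,312.5768
(annuity-due: payments at period start, so ×(1+i).)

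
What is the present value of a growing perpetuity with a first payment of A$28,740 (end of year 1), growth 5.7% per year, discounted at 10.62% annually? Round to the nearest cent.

PV = PMT / (i − g) = 28740 / (0.1062 − 0.057) = 28740 / 0.049200 = 584,146.3415

A$584,146.34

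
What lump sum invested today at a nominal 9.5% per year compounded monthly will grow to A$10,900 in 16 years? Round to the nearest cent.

A$2,398.27

With 12 periods per year: i = 0.00791667, n = 192.
PV = 10,900 / (1 + 0.00791667)^192 = 10,900 / 4.544942 = 2,398.2706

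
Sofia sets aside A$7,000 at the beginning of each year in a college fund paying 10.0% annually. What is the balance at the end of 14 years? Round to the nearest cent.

FV = PMT · [(1+i)^n − 1] / i × (1+i) = 7000 · 30.772482 = 215,407.3719
(Beginning-of-period payments → annuity-due factor ×(1+i).)

A$215,407.37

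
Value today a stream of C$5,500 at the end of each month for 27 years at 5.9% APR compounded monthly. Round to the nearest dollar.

With 12 periods per year: i = 0.00491667, n = 324.
PV = PMT · [1 − (1+i)^(−n)] / i = 5500 · 161.875951 = 890,317.7297

C$890,318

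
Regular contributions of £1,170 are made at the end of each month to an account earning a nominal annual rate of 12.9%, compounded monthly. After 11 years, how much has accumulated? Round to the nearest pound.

With 12 periods per year: i = 0.01075, n = 132.
Accumulation factor s(132|0.01075) = 288.539992; FV = 1170 × 288.539992 = 337,591.7903

£337,592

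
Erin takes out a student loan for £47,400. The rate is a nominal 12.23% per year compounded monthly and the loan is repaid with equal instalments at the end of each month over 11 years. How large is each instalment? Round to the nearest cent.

With 12 periods per year: i = 0.0101917, n = 132.
PMT = 47400 / ( [1 − (1+0.0101917)^(−132)] / 0.0101917 ) = 47400 / 72.388440 = 654.8007

£654.80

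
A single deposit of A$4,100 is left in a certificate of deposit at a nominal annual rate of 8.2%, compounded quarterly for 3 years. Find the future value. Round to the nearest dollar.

Periodic rate i = 0.082/4 = 0.0205; n = 3 × 4 = 12 periods.
FV = 4,100 × (1 + 0.0205)^12 = 5,230.4610

A$5,230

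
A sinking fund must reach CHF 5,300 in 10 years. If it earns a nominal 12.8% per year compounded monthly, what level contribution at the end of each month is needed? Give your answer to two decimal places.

Periodic rate i = 0.128/12 = 0.0106667; n = 10 × 12 = 120 periods.
FV-annuity factor = 241.157093; PMT = 5300 / 241.157093 = 21.9774

CHF 21.98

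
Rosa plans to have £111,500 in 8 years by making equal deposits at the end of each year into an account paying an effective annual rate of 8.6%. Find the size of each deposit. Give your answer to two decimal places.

FV-annuity factor = 10.869898; PMT = 111500 / 10.869898 = 10,257.6858

£10,257.69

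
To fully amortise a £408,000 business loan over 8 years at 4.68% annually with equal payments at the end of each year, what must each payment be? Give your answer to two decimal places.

£62,312.43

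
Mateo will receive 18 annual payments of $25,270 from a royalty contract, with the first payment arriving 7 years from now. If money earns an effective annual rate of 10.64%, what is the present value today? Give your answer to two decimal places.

Value one period before first payment (t=6): 25270 × [1 − (1+0.1064)^(−18)] / 0.1064 = 25270 × 7.875709 = 199,019.1545
PV₀ = 199,019.1545 / (1+0.1064)^6 = 199,019.1545 / 1.834311 = 108,498.0354

$108,498.04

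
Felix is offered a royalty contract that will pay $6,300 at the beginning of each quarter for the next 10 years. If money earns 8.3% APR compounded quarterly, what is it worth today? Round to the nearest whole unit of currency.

$173,624

With 4 periods per year: i = 0.02075, n = 40.
Annuity factor a(40|0.02075) × (1+i) = 27.559323; PV = 6300 × 27.559323 = 173,623.7355
Payments are at the start of each period, so multiply by (1+i).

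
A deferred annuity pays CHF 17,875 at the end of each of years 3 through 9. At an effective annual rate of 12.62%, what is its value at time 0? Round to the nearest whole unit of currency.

CHF 63,074

PV at t=2 (ordinary 7-year annuity): 17875 × a(7|0.1262) = 17875 × 4.475416 = 79,998.0671
Discount back 2 years: 79,998.0671 × (1+0.1262)^(−2) = 79,998.0671 × 0.788441 = 63,073.7203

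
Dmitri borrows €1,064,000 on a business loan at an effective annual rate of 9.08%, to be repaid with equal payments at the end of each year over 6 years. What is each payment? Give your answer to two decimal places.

Annuity-PV factor = 4.475239; PMT = 1.064e+06 / 4.475239 = 237,752.6627

€237,752.66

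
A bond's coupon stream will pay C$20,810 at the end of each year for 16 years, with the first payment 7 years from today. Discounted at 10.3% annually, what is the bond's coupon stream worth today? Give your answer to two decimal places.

C$88,820.96

Value one period before first payment (t=6): 20810 × [1 − (1+0.103)^(−16)] / 0.103 = 20810 × 7.685930 = 159,944.2088
Discount back 6 years: 159,944.2088 × (1+0.103)^(−6) = 159,944.2088 × 0.555325 = 88,820.9564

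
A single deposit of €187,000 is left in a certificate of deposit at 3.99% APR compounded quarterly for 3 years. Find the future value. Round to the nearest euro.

With 4 periods per year: i = 0.009975, n = 12.
187,000 × (1+0.009975)^12 = 187,000 × 1.126490 = 210,653.7002

€210,654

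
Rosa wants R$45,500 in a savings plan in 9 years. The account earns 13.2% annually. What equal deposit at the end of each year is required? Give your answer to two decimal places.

R$2,926.57

PMT = 45500 / ( [(1+0.132)^9 − 1] / 0.132 ) = 45500 / 15.547228 = 2,926.5667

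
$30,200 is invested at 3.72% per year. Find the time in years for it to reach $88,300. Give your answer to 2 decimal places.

(1+i)^n = 88300/30200 = 2.92384, so n = ln 2.92384 / ln 1.0372 = 29.3745 years

29.37 years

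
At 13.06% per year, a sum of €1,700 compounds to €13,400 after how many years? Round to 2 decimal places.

(1+i)^n = 13400/1700 = 7.88235, so n = ln 7.88235 / ln 1.1306 = 16.8200 years

16.82 years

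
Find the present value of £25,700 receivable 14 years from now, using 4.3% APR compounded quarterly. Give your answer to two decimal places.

With 4 periods per year: i = 0.01075, n = 56.
PV = 25,700 / (1 + 0.01075)^56 = 25,700 / 1.819910 = 14,121.5745

£14,121.57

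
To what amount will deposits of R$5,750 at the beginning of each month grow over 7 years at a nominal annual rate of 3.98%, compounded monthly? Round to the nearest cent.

With 12 periods per year: i = 0.00331667, n = 84.
Accumulation factor s(84|0.00331667) × (1+i) = 97.005022; FV = 5750 × 97.005022 = 557,778.8748
Payments are at the start of each period, so multiply by (1+i).

R$557,778.87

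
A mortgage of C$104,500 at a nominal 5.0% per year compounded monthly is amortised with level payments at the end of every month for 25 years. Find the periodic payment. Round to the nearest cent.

C$610.90

i = 0.05/12 = 0.00416667 per month; n = 25·12 = 300.
Annuity-PV factor = 171.060047; PMT = 104500 / 171.060047 = 610.8966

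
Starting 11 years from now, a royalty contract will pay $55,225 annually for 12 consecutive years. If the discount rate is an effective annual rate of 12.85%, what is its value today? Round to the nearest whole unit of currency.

$98,223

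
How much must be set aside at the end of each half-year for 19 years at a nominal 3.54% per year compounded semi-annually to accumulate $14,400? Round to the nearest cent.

i = 0.0354/2 = 0.0177 per half-year; n = 19·2 = 38.
FV-annuity factor = 53.549814; PMT = 14400 / 53.549814 = 268.9085

$268.91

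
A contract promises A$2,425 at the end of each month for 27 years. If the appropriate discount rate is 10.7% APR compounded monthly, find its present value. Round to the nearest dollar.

Periodic rate i = 0.107/12 = 0.00891667; n = 27 × 12 = 324 periods.
Annuity factor a(324|0.00891667) = 105.830051; PV = 2425 × 105.830051 = 256,637.8742

A$256,638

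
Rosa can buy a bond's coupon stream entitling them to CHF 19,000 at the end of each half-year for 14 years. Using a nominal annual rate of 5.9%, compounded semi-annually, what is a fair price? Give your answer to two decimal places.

CHF 358,707.36

With 2 periods per year: i = 0.0295, n = 28.
PV = PMT · [1 − (1+i)^(−n)] / i = 19000 · 18.879335 = 358,707.3617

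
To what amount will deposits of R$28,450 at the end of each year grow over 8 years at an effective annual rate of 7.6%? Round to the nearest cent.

R$298,273.36

Accumulation factor s(8|0.076) = 10.484125; FV = 28450 × 10.484125 = 298,273.3606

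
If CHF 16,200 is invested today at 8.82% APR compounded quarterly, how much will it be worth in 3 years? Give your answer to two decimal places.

CHF 21,046.54

With 4 periods per year: i = 0.02205, n = 12.
16,200 × (1+0.02205)^12 = 16,200 × 1.299169 = 21,046.5408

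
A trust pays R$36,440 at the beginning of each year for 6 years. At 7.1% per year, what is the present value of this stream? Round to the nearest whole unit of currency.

R$185,452

PV = PMT · [1 − (1+i)^(−n)] / i × (1+i) = 36440 · 5.089242 = 185,451.9932
Payments are at the start of each period, so multiply by (1+i).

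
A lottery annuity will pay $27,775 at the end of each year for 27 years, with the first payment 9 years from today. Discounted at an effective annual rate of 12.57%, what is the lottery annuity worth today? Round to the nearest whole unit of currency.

$82,188

PV at t=8 (ordinary 27-year annuity): 27775 × a(27|0.1257) = 27775 × 7.630173 = 211,928.0536
PV₀ = 211,928.0536 / (1+0.1257)^8 = 211,928.0536 / 2.578584 = 82,187.7556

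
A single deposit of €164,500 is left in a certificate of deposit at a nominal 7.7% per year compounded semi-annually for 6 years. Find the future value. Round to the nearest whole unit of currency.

With 2 periods per year: i = 0.0385, n = 12.
FV = 164,500 × (1 + 0.0385)^12 = 258,847.4630

€258,847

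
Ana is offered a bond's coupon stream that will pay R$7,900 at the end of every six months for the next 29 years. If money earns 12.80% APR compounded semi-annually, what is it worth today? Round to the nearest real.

R$120,058

i = 0.128/2 = 0.064 per half-year; n = 29·2 = 58.
PV = 7900 × [1 − (1+0.064)^(−58)] / 0.064 = 7900 × 15.197235 = 120,058.1537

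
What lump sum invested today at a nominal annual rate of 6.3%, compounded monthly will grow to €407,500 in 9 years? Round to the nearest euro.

€231,487

Periodic rate i = 0.063/12 = 0.00525; n = 9 × 12 = 108 periods.
Discount factor = (1+0.00525)^(−108) = 0.568066; PV = 407,500 × 0.568066 = 231,487.0931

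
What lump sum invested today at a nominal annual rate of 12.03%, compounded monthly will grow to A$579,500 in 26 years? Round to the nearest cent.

A$25,788.79

Periodic rate i = 0.1203/12 = 0.010025; n = 26 × 12 = 312 periods.
PV = FV·(1+i)^(−n) = 579,500 × 0.044502 = 25,788.7864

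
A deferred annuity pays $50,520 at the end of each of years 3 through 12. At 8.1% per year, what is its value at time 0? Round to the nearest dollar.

$288,791

PV at t=2 (ordinary 10-year annuity): 50520 × a(10|0.081) = 50520 × 6.679921 = 337,469.5958
Discount back 2 years: 337,469.5958 × (1+0.081)^(−2) = 337,469.5958 × 0.855753 = 288,790.7399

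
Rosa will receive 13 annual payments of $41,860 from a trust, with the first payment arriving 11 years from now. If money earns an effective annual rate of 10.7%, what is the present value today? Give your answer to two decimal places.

$103,800.60

Value one period before first payment (t=10): 41860 × [1 − (1+0.107)^(−13)] / 0.107 = 41860 × 6.852939 = 286,864.0110
Discount back 10 years: 286,864.0110 × (1+0.107)^(−10) = 286,864.0110 × 0.361846 = 103,800.5985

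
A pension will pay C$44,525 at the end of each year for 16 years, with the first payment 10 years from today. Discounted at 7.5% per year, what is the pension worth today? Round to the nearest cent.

C$212,297.82

Value one period before first payment (t=9): 44525 × [1 − (1+0.075)^(−16)] / 0.075 = 44525 × 9.141507 = 407,025.5876
PV₀ = 407,025.5876 / (1+0.075)^9 = 407,025.5876 / 1.917239 = 212,297.8195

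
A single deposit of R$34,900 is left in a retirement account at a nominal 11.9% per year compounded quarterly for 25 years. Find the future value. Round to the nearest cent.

i = 0.119/4 = 0.02975 per quarter; n = 25·4 = 100.
34,900 × (1+0.02975)^100 = 34,900 × 18.757721 = 654,644.4492

R$654,644.45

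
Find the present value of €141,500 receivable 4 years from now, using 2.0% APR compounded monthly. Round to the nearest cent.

€130,629.66

Periodic rate i = 0.02/12 = 0.00166667; n = 4 × 12 = 48 periods.
PV = 141,500 / (1 + 0.00166667)^48 = 141,500 / 1.083215 = 130,629.6617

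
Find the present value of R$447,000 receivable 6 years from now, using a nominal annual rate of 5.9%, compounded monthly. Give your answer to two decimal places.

With 12 periods per year: i = 0.00491667, n = 72.
Discount factor = (1+0.00491667)^(−72) = 0.702484; PV = 447,000 × 0.702484 = 314,010.3674

R$314,010.37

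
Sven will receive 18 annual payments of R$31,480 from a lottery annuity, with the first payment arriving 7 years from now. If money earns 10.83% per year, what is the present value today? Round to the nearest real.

Value one period before first payment (t=6): 31480 × [1 − (1+0.1083)^(−18)] / 0.1083 = 31480 × 7.783037 = 245,010.0202
PV₀ = 245,010.0202 / (1+0.1083)^6 = 245,010.0202 / 1.853293 = 132,202.5544

R$132,203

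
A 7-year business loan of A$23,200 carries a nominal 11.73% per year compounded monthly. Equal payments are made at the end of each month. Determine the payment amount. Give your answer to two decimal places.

A$406.20

Periodic rate i = 0.1173/12 = 0.009775; n = 7 × 12 = 84 periods.
PMT = 23200 / ( [1 − (1+0.009775)^(−84)] / 0.009775 ) = 23200 / 57.114569 = 406.2011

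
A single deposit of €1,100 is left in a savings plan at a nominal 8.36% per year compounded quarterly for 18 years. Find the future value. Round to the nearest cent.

Periodic rate i = 0.0836/4 = 0.0209; n = 18 × 4 = 72 periods.
FV = 1,100 × (1 + 0.0209)^72 = 4,877.3437

€4,877.34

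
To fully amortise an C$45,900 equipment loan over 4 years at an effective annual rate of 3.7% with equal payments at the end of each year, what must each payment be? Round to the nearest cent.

C$12,555.71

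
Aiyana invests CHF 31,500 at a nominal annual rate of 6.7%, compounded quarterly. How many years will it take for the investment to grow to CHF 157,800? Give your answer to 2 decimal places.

24.25 years

Periodic rate i = 0.067/4 = 0.01675.
(1+i)^n = 157800/31500 = 5.00952, so n = ln 5.00952 / ln 1.01675 = 97.0029 quarters
= 97.0029/4 years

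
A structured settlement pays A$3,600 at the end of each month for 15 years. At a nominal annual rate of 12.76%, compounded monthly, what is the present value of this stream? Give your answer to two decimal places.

A$288,117.22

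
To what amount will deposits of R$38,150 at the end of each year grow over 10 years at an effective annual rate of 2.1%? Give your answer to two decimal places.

FV = PMT · [(1+i)^n − 1] / i = 38150 · 10.999915 = 419,646.7453

R$419,646.75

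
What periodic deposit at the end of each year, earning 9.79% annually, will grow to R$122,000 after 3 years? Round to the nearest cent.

PMT = 122000 / ( [(1+0.0979)^3 − 1] / 0.0979 ) = 122000 / 3.303284 = 36,932.9385

R$36,932.94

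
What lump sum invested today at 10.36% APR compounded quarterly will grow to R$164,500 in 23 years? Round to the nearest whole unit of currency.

R$15,650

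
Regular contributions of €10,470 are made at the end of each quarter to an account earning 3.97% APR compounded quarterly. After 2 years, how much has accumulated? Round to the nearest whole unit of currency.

Periodic rate i = 0.0397/4 = 0.009925; n = 2 × 4 = 8 periods.
FV = PMT · [(1+i)^n − 1] / i = 10470 · 8.283485 = 86,728.0911

€86,728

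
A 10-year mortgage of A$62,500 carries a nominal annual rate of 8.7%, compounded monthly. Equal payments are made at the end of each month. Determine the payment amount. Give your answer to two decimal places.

A$781.61

i = 0.087/12 = 0.00725 per month; n = 10·12 = 120.
PMT = 62500 / ( [1 − (1+0.00725)^(−120)] / 0.00725 ) = 62500 / 79.962961 = 781.6119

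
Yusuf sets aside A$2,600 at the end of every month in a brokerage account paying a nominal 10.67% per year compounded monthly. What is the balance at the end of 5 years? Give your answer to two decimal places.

A$204,941.54

With 12 periods per year: i = 0.00889167, n = 60.
FV = 2600 × [(1+0.00889167)^60 − 1] / 0.00889167 = 2600 × 78.823669 = 204,941.5401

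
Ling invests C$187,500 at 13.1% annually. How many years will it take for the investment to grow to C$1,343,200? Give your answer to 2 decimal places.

16.00 years

(1+i)^n = 1.3432e+06/187500 = 7.16373, so n = ln 7.16373 / ln 1.131 = 15.9951 years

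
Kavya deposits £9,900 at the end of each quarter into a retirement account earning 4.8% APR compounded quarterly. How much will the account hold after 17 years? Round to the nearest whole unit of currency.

Periodic rate i = 0.048/4 = 0.012; n = 17 × 4 = 68 periods.
FV = 9900 × [(1+0.012)^68 − 1] / 0.012 = 9900 × 104.206534 = 1,031,644.6856

£1,031,645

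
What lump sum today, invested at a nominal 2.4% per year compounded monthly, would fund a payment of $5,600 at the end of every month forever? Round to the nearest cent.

$2,800,000.00

Periodic rate i = 0.024/12 = 0.002.
PV = C/r = 5600/0.002 = 2,800,000.0000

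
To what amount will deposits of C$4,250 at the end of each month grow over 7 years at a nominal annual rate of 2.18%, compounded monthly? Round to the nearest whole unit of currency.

C$385,302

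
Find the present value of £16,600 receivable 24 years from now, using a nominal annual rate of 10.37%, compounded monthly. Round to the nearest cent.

£1,392.77

i = 0.1037/12 = 0.00864167 per month; n = 24·12 = 288.
PV = FV·(1+i)^(−n) = 16,600 × 0.083902 = 1,392.7704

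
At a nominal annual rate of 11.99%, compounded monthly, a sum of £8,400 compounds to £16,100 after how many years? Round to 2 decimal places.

5.45 years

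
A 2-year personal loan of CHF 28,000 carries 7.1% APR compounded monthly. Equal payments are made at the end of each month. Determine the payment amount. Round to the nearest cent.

CHF 1,254.90

i = 0.071/12 = 0.00591667 per month; n = 2·12 = 24.
Annuity-PV factor = 22.312500; PMT = 28000 / 22.312500 = 1,254.9020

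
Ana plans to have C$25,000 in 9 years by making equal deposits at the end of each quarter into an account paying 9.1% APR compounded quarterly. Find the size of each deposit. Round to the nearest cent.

C$455.91

With 4 periods per year: i = 0.02275, n = 36.
FV-annuity factor = 54.835591; PMT = 25000 / 54.835591 = 455.9083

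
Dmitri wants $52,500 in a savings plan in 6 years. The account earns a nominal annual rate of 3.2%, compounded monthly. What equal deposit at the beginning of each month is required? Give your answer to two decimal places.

Periodic rate i = 0.032/12 = 0.00266667; n = 6 × 12 = 72 periods.
PMT = 52500 / ( [(1+0.00266667)^72 − 1] / 0.00266667 × (1+i) ) = 52500 / 79.471706 = 660.6125

$660.61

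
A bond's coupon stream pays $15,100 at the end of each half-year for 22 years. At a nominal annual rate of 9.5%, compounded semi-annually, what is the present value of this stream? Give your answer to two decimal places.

$276,636.95

Periodic rate i = 0.095/2 = 0.0475; n = 22 × 2 = 44 periods.
Annuity factor a(44|0.0475) = 18.320328; PV = 15100 × 18.320328 = 276,636.9483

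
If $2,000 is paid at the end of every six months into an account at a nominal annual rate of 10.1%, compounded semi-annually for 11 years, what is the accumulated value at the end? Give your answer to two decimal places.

$77,467.72

With 2 periods per year: i = 0.0505, n = 22.
FV = 2000 × [(1+0.0505)^22 − 1] / 0.0505 = 2000 × 38.733862 = 77,467.7237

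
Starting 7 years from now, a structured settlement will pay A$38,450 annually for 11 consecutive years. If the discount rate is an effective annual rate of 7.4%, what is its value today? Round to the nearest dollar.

A$184,182

Value one period before first payment (t=6): 38450 × [1 − (1+0.074)^(−11)] / 0.074 = 38450 × 7.351521 = 282,665.9721
PV₀ = 282,665.9721 / (1+0.074)^6 = 282,665.9721 / 1.534708 = 184,182.2789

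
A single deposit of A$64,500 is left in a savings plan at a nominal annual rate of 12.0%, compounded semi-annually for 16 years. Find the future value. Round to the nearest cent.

A$416,243.44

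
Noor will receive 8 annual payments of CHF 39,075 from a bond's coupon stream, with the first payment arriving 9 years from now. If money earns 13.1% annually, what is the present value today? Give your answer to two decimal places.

CHF 69,797.98

PV at t=8 (ordinary 8-year annuity): 39075 × a(8|0.131) = 39075 × 4.782387 = 186,871.7559
Discount back 8 years: 186,871.7559 × (1+0.131)^(−8) = 186,871.7559 × 0.373507 = 69,797.9757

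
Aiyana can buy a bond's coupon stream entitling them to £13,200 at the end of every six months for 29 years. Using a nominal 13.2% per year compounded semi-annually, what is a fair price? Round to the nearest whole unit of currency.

Periodic rate i = 0.132/2 = 0.066; n = 29 × 2 = 58 periods.
PV = PMT · [1 − (1+i)^(−n)] / i = 13200 · 14.779519 = 195,089.6537

£195,090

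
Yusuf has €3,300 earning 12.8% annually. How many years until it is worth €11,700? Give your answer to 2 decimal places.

n = ln(11700/3300) / ln(1+0.128) = ln(3.54545) / 0.120446 = 10.5082 years

10.51 years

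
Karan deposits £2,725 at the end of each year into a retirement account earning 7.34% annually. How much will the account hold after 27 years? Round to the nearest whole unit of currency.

£214,198

FV = PMT · [(1+i)^n − 1] / i = 2725 · 78.604894 = 214,198.3349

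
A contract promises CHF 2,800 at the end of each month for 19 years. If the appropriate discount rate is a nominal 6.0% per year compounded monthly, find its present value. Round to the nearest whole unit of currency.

CHF 380,392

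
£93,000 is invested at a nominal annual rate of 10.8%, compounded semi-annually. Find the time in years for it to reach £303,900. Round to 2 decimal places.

11.26 years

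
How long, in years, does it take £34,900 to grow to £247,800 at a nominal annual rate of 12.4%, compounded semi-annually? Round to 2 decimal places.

16.29 years

Periodic rate i = 0.124/2 = 0.062.
n = ln(247800/34900) / ln(1+0.062) = ln(7.10029) / 0.060154 = 32.5853 half-years
= 32.5853/2 years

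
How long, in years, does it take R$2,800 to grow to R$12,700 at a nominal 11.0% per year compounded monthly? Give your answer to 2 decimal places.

13.81 years

Periodic rate i = 0.11/12 = 0.00916667.
n = ln(12700/2800) / ln(1+0.00916667) = ln(4.53571) / 0.009125 = 165.6984 months
= 165.6984/12 years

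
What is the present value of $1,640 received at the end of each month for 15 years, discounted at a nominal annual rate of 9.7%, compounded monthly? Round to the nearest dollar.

Periodic rate i = 0.097/12 = 0.00808333; n = 15 × 12 = 180 periods.
PV = 1640 × [1 − (1+0.00808333)^(−180)] / 0.00808333 = 1640 × 94.667684 = 155,255.0022

$155,255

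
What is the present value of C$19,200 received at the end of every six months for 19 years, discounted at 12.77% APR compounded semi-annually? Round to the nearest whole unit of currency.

C$272,084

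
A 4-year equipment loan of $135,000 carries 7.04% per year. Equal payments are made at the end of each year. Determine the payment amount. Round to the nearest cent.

PMT = 135000 / ( [1 − (1+0.0704)^(−4)] / 0.0704 ) = 135000 / 3.384155 = 39,891.7918

$39,891.79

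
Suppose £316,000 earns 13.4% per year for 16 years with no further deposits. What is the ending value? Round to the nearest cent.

£2,363,175.39

FV = PV·(1+i)^n = 316,000 × 7.478403 = 2,363,175.3914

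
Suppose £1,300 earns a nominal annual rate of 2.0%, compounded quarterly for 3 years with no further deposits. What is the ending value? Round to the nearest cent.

£1,380.18

i = 0.02/4 = 0.005 per quarter; n = 3·4 = 12.
FV = 1,300 × (1 + 0.005)^12 = 1,380.1812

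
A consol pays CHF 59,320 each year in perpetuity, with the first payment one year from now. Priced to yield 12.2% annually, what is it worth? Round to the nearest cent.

CHF 486,229.51

PV = PMT / i = 59320 / 0.122 = 486,229.5082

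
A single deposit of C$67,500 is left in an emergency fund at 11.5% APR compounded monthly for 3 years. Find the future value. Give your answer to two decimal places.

C$95,152.89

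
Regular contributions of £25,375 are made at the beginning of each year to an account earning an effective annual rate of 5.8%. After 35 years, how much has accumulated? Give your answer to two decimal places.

Accumulation factor s(35|0.058) × (1+i) = 112.995545; FV = 25375 × 112.995545 = 2,867,261.9541
Payments are at the start of each period, so multiply by (1+i).

£2,867,261.95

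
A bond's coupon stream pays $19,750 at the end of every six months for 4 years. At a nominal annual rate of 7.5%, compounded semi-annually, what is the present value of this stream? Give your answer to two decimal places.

$134,355.21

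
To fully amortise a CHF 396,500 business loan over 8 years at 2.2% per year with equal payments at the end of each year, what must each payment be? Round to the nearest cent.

CHF 54,593.70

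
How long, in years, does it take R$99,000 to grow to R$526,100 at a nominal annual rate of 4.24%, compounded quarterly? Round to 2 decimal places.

Periodic rate i = 0.0424/4 = 0.0106.
n = ln(526100/99000) / ln(1+0.0106) = ln(5.31414) / 0.010544 = 158.4159 quarters
= 158.4159/4 years

39.60 years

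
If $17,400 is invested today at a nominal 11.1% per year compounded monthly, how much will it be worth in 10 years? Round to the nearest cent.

$52,529.13

With 12 periods per year: i = 0.00925, n = 120.
FV = PV·(1+i)^n = 17,400 × 3.018916 = 52,529.1312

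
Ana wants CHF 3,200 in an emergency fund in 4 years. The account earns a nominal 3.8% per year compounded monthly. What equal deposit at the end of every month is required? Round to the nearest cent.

CHF 61.83

Periodic rate i = 0.038/12 = 0.00316667; n = 4 × 12 = 48 periods.
PMT = 3200 / ( [(1+0.00316667)^48 − 1] / 0.00316667 ) = 3200 / 51.751795 = 61.8336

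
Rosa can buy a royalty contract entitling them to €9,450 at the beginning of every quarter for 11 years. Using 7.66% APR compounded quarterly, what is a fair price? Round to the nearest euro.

€284,637

Periodic rate i = 0.0766/4 = 0.01915; n = 11 × 4 = 44 periods.
PV = PMT · [1 − (1+i)^(−n)] / i × (1+i) = 9450 · 30.120355 = 284,637.3546
Payments are at the start of each period, so multiply by (1+i).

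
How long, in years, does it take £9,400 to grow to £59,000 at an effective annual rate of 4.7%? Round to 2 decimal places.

(1+i)^n = 59000/9400 = 6.27660, so n = ln 6.27660 / ln 1.047 = 39.9928 years

39.99 years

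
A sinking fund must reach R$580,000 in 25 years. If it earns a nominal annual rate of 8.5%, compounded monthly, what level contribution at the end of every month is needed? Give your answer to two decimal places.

i = 0.085/12 = 0.00708333 per month; n = 25·12 = 300.
FV-annuity factor = 1032.058310; PMT = 580000 / 1032.058310 = 561.9838

R$561.98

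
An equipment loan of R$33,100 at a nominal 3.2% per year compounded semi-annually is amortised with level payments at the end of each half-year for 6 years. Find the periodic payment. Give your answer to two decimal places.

With 2 periods per year: i = 0.016, n = 12.
PMT = 33100 / ( [1 − (1+0.016)^(−12)] / 0.016 ) = 33100 / 10.839867 = 3,053.5431

R$3,053.54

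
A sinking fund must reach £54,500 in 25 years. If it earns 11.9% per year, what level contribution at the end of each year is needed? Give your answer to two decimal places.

£415.08

PMT = 54500 / ( [(1+0.119)^25 − 1] / 0.119 ) = 54500 / 131.299468 = 415.0817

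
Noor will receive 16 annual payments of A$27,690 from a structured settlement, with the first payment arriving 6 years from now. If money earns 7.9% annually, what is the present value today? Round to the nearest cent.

A$168,658.28

Value one period before first payment (t=5): 27690 × [1 − (1+0.079)^(−16)] / 0.079 = 27690 × 8.908241 = 246,669.1815
PV₀ = 246,669.1815 / (1+0.079)^5 = 246,669.1815 / 1.462538 = 168,658.2809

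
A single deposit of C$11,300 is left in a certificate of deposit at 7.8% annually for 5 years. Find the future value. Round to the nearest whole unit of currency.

C$16,450

FV = 11,300 × (1 + 0.078)^5 = 16,450.2404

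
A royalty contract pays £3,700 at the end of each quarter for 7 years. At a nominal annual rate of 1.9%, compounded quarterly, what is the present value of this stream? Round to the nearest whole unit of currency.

i = 0.019/4 = 0.00475 per quarter; n = 7·4 = 28.
PV = PMT · [1 − (1+i)^(−n)] / i = 3700 · 26.159831 = 96,791.3765

£96,791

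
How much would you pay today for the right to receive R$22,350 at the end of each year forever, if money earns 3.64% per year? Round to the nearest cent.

R$614,010.99

PV = C/r = 22350/0.0364 = 614,010.9890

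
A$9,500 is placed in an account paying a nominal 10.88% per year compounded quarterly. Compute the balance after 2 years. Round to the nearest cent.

A$11,775.08

i = 0.1088/4 = 0.0272 per quarter; n = 2·4 = 8.
9,500 × (1+0.0272)^8 = 9,500 × 1.239482 = 11,775.0752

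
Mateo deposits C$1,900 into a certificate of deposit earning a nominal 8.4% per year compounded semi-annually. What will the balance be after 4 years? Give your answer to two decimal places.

C$2,640.56

With 2 periods per year: i = 0.042, n = 8.
1,900 × (1+0.042)^8 = 1,900 × 1.389766 = 2,640.5558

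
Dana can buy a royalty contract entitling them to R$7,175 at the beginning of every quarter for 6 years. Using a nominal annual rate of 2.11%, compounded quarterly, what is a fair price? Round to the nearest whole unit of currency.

R$162,198

With 4 periods per year: i = 0.005275, n = 24.
PV = 7175 × [1 − (1+0.005275)^(−24)] / 0.005275 × (1+i) = 7175 × 22.605966 = 162,197.8030
(annuity-due: payments at period start, so ×(1+i).)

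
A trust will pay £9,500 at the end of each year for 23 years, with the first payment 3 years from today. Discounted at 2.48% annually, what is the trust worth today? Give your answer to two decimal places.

£157,116.78

PV at t=2 (ordinary 23-year annuity): 9500 × a(23|0.0248) = 9500 × 17.369096 = 165,006.4082
PV₀ = 165,006.4082 / (1+0.0248)^2 = 165,006.4082 / 1.050215 = 157,116.7826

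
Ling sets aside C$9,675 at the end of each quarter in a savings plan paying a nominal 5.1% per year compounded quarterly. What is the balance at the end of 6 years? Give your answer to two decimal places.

C$269,654.06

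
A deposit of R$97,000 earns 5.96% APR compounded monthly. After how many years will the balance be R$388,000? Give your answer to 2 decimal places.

Periodic rate i = 0.0596/12 = 0.00496667.
(1+i)^n = 388000/97000 = 4.00000, so n = ln 4.00000 / ln 1.00497 = 279.8122 months
= 279.8122/12 years

23.32 years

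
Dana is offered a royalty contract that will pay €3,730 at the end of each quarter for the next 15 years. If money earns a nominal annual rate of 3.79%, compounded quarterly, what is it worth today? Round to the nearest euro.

With 4 periods per year: i = 0.009475, n = 60.
PV = PMT · [1 − (1+i)^(−n)] / i = 3730 · 45.605042 = 170,106.8076

€170,107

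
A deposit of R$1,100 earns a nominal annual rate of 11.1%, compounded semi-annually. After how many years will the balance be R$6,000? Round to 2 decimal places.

15.70 years

Periodic rate i = 0.111/2 = 0.0555.
(1+i)^n = 6000/1100 = 5.45455, so n = ln 5.45455 / ln 1.0555 = 31.4072 half-years
= 31.4072/2 years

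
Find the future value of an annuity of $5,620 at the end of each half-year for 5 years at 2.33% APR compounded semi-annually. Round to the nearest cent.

With 2 periods per year: i = 0.01165, n = 10.
FV = 5620 × [(1+0.01165)^10 − 1] / 0.01165 = 5620 × 10.540873 = 59,239.7087

$59,239.71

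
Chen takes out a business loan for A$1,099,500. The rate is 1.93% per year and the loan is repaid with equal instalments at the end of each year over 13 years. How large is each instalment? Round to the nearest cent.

A$96,439.67

PMT = 1.0995e+06 / ( [1 − (1+0.0193)^(−13)] / 0.0193 ) = 1.0995e+06 / 11.400910 = 96,439.6683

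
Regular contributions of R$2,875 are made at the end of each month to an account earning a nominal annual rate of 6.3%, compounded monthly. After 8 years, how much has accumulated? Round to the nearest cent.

With 12 periods per year: i = 0.00525, n = 96.
FV = 2875 × [(1+0.00525)^96 − 1] / 0.00525 = 2875 × 124.409226 = 357,676.5241

R$357,676.52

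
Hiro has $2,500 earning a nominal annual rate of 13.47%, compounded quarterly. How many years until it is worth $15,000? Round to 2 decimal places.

Periodic rate i = 0.1347/4 = 0.033675.
n = ln(15000/2500) / ln(1+0.033675) = ln(6.00000) / 0.033120 = 54.0983 quarters
= 54.0983/4 years

13.52 years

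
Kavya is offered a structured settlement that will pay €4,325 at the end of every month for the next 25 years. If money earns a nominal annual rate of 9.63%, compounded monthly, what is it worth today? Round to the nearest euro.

i = 0.0963/12 = 0.008025 per month; n = 25·12 = 300.
Annuity factor a(300|0.008025) = 113.282311; PV = 4325 × 113.282311 = 489,945.9952

€489,946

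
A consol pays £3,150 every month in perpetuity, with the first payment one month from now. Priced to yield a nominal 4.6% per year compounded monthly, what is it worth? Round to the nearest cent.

Periodic rate i = 0.046/12 = 0.00383333.
PV = C/r = 3150/0.00383333 = 821,739.1304

£821,739.13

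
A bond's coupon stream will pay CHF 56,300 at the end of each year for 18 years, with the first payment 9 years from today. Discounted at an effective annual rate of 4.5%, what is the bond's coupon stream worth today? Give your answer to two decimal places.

CHF 481,405.84

Value one period before first payment (t=8): 56300 × [1 − (1+0.045)^(−18)] / 0.045 = 56300 × 12.159992 = 684,607.5385
PV₀ = 684,607.5385 / (1+0.045)^8 = 684,607.5385 / 1.422101 = 481,405.8389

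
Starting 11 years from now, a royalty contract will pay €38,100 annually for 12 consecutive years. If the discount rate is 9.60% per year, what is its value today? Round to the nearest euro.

Value one period before first payment (t=10): 38100 × [1 − (1+0.096)^(−12)] / 0.096 = 38100 × 6.949281 = 264,767.6160
PV₀ = 264,767.6160 / (1+0.096)^10 = 264,767.6160 / 2.500953 = 105,866.6872

€105,867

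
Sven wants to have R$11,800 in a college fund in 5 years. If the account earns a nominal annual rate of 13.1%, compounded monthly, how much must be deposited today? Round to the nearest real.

i = 0.131/12 = 0.0109167 per month; n = 5·12 = 60.
PV = FV·(1+i)^(−n) = 11,800 × 0.521289 = 6,151.2107

R$6,151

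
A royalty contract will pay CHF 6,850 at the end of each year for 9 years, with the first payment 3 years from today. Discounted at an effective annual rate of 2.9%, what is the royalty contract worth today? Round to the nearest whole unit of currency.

PV at t=2 (ordinary 9-year annuity): 6850 × a(9|0.029) = 6850 × 7.822545 = 53,584.4315
Discount back 2 years: 53,584.4315 × (1+0.029)^(−2) = 53,584.4315 × 0.944429 = 50,606.6836

CHF 50,607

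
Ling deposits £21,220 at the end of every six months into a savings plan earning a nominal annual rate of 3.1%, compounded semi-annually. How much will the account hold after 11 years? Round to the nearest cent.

Periodic rate i = 0.031/2 = 0.0155; n = 11 × 2 = 22 periods.
Accumulation factor s(22|0.0155) = 25.979314; FV = 21220 × 25.979314 = 551,281.0502

£551,281.05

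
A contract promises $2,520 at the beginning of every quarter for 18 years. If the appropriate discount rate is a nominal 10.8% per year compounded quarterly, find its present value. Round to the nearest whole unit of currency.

$81,776

i = 0.108/4 = 0.027 per quarter; n = 18·4 = 72.
PV = 2520 × [1 − (1+0.027)^(−72)] / 0.027 × (1+i) = 2520 × 32.450602 = 81,775.5174
(Beginning-of-period payments → annuity-due factor ×(1+i).)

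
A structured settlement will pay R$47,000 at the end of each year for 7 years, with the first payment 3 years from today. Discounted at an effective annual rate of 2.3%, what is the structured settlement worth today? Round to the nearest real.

Value one period before first payment (t=2): 47000 × [1 − (1+0.023)^(−7)] / 0.023 = 47000 × 6.398005 = 300,706.2121
Discount back 2 years: 300,706.2121 × (1+0.023)^(−2) = 300,706.2121 × 0.955540 = 287,336.7218

R$287,337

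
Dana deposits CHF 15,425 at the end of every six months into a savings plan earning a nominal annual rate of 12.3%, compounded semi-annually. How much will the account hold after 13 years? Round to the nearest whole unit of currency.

CHF 932,964

With 2 periods per year: i = 0.0615, n = 26.
FV = PMT · [(1+i)^n − 1] / i = 15425 · 60.483911 = 932,964.3198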